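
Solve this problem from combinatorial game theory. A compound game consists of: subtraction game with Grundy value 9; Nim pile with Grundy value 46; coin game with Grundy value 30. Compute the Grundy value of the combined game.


By the Sprague-Grundy theorem, the Grundy value of a sum of games is the XOR of individual Grundy values.
subtraction game: Grundy value = 9. Running XOR: 0 XOR 9 = 9
Nim pile: Grundy value = 46. Running XOR: 9 XOR 46 = 39
coin game: Grundy value = 30. Running XOR: 39 XOR 30 = 57
The combined Grundy value is 57.

57


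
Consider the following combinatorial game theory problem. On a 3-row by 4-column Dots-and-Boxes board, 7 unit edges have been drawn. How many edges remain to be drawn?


Grid: 3 x 4 boxes, i.e. 4 rows and 5 columns of dots.
Horizontal edges: (rows + 1) * cols = 4 * 4 = 16
Vertical edges: rows * (cols + 1) = 3 * 5 = 15
Total edges: 16 + 15 = 31
Edges drawn: 7
Remaining: 31 - 7 = 24

24


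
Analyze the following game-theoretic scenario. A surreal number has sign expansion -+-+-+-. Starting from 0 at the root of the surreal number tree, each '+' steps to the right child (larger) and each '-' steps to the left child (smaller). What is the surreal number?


Sign expansion: -+-+-+-
Rule: track bounds (lo, hi), initially (-inf, +inf). On '+', the current value becomes lo and we move to the simplest number in (value, hi): value + 1 if hi = +inf, otherwise the midpoint (value + hi)/2. On '-', the current value becomes hi and we move to value - 1 if lo = -inf, otherwise the midpoint (lo + value)/2.
Start at 0.
Step 1: sign = -, move left. Bounds: (-inf, 0). Value = -1
Step 2: sign = +, move right. Bounds: (-1, 0). Value = -1/2
Step 3: sign = -, move left. Bounds: (-1, -1/2). Value = -3/4
Step 4: sign = +, move right. Bounds: (-3/4, -1/2). Value = -5/8
Step 5: sign = -, move left. Bounds: (-3/4, -5/8). Value = -11/16
Step 6: sign = +, move right. Bounds: (-11/16, -5/8). Value = -21/32
Step 7: sign = -, move left. Bounds: (-11/16, -21/32). Value = -43/64
The surreal number with sign expansion -+-+-+- is -43/64.

-43/64


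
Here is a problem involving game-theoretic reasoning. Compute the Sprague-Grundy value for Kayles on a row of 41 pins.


Kayles: a move removes 1 or 2 adjacent pins from a contiguous row.
Removing pins from a row of k leaves two independent rows (a, b) with a + b = k - 1 (one pin) or a + b = k - 2 (two pins); an end removal gives a = 0.
By Sprague-Grundy, G(k) = mex{ G(a) XOR G(b) } over all these splits. G(0) = 0.
G(1): splits (0,0):0^0=0 -> mex({0}) = 1
G(2): splits (0,1):0^1=1 (0,0):0^0=0 -> mex({0, 1}) = 2
G(3): splits (0,2):0^2=2 (1,1):1^1=0 (0,1):0^1=1 -> mex({0, 1, 2}) = 3
G(4): splits (0,3):0^3=3 (1,2):1^2=3 (0,2):0^2=2 (1,1):1^1=0 -> mex({0, 2, 3}) = 1
G(5): splits (0,4):0^1=1 (1,3):1^3=2 (2,2):2^2=0 (0,3):0^3=3 (1,2):1^2=3 -> mex({0, 1, 2, 3}) = 4
G(6) = mex({0, 1, 2, 4}) = 3
G(7) = mex({0, 1, 3, 4, 5}) = 2
G(8) = mex({0, 2, 3, 5, 6}) = 1
G(9) = mex({0, 1, 2, 3, 6, 7}) = 4
G(10) = mex({0, 1, 3, 4, 5, 7}) = 2
G(11) = mex({0, 1, 2, 3, 4, 5}) = 6
G(12) = mex({0, 1, 2, 3, 5, 6, 7}) = 4
G(13) = mex({0, 2, 3, 4, 6, 7}) = 1
G(14) = mex({0, 1, 4, 5, 6, 7}) = 2
G(15) = mex({0, 1, 2, 3, 4, 5, 6}) = 7
G(16) = mex({0, 2, 3, 5, 6, 7}) = 1
G(17) = mex({0, 1, 2, 3, 5, 6, 7}) = 4
G(18) = mex({0, 1, 2, 4, 5, 6}) = 3
G(19) = mex({0, 1, 3, 4, 5, 7}) = 2
G(20) = mex({0, 2, 3, 4, 5, 6, 7}) = 1
G(21) = mex({0, 1, 2, 3, 5, 6, 7}) = 4
G(22) = mex({0, 1, 2, 3, 4, 5, 7}) = 6
G(23) = mex({0, 1, 2, 3, 4, 5, 6}) = 7
G(24) = mex({0, 1, 2, 3, 5, 6, 7}) = 4
G(25) = mex({0, 2, 3, 4, 6, 7}) = 1
G(26) = mex({0, 1, 3, 4, 5, 6, 7}) = 2
G(27) = mex({0, 1, 2, 3, 4, 5, 6, 7}) = 8
G(28) = mex({0, 1, 2, 3, 4, 6, 7, 8}) = 5
G(29) = mex({0, 1, 2, 3, 5, 6, 7, 8, 9}) = 4
G(30) = mex({0, 1, 2, 3, 4, 5, 6, 9, 10}) = 7
G(31) = mex({0, 1, 3, 4, 5, 7, 10, 11}) = 2
G(32) = mex({0, 2, 3, 4, 5, 6, 7, 9, 11}) = 1
G(33) = mex({0, 1, 2, 3, 4, 5, 6, 7, 9, 12}) = 8
G(34) = mex({0, 1, 2, 3, 4, 5, 7, 8, 11, 12}) = 6
G(35) = mex({0, 1, 2, 3, 4, 5, 6, 8, 9, 10, 11}) = 7
G(36) = mex({0, 1, 2, 3, 5, 6, 7, 9, 10}) = 4
G(37) = mex({0, 2, 3, 4, 6, 7, 9, 10, 11, 12}) = 1
G(38) = mex({0, 1, 3, 4, 5, 6, 7, 9, 10, 11, 12}) = 2
G(39) = mex({0, 1, 2, 4, 5, 6, 7, 9, 10, 12, 14}) = 3
G(40) = mex({0, 2, 3, 4, 6, 7, 11, 12, 14}) = 1
G(41) = mex({0, 1, 2, 3, 5, 6, 7, 9, 10, 11, 12}) = 4
Therefore G(41) = 4.

4


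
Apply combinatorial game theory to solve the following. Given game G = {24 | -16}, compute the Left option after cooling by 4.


Original game: {24 | -16} (a switch {a | b} with a > b).
Cooling by t (for t below the temperature (a - b)/2 = 20) taxes each move by t: {a | b} cooled by t is {a - t | b + t}.
Cooling amount: t = 4
Cooled Left option: 24 - 4 = 20
Cooled Right option: -16 + 4 = -12
Cooled game: {20 | -12}
Left option = 20

20


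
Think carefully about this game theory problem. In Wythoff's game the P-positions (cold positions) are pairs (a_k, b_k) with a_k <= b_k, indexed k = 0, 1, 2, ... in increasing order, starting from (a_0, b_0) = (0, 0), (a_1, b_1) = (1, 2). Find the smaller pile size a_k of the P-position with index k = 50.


By Wythoff's theorem, a_k = floor(k * phi) and b_k = floor(k * phi^2) = a_k + k, where phi = (1 + sqrt(5))/2 is the golden ratio.
phi = (1 + sqrt(5))/2 = 1.618034
k = 50
k * phi = 50 * 1.618034 = 80.901699
a_50 = floor(k * phi) = 80

80


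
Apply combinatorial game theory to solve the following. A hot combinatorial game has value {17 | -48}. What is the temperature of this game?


The game is {17 | -48}, a switch {a | b} with numbers a > b.
Cooling {a | b} by t gives {a - t | b + t}, which stops being hot when a - t = b + t, i.e. at t = (a - b)/2. So the temperature of a switch is (a - b)/2.
Temperature = (Left option - Right option) / 2
= (17 - (-48)) / 2
= 65 / 2
= 65/2

65/2


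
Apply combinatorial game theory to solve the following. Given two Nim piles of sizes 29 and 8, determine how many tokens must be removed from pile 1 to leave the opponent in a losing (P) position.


Piles: 29 and 8
Current XOR: 29 XOR 8 = 21 (non-zero, so this is an N-position).
To make the XOR zero, we need to find a move that balances the piles.
For pile 1 (size 29): target = 29 XOR 21 = 8
We reduce pile 1 from 29 to 8.
Tokens removed: 29 - 8 = 21
Verification: 8 XOR 8 = 0

21


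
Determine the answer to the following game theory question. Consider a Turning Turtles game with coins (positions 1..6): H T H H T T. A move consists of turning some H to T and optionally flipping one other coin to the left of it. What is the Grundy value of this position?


Coins: H T H H T T
Key fact: a single head at position k behaves exactly like a Nim heap of size k (turning it to T and optionally flipping a coin at j < k corresponds to moving the heap from k to j, or to 0), and heads combine as a disjunctive sum (two heads at the same place would cancel, matching j XOR j = 0). So the Nim-value is the XOR of the 1-indexed positions of the heads.
Face-up positions (1-indexed): [1, 3, 4]
XOR 0 with 1: 0 XOR 1 = 1
XOR 1 with 3: 1 XOR 3 = 2
XOR 2 with 4: 2 XOR 4 = 6
Nim-value = 6

6


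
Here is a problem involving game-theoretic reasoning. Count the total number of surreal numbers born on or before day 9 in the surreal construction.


Day 0: {|} = 0 is born. Count = 1.
Day n: the number of surreal numbers born by day n is 2^(n+1) - 1.
By day 0: 2^1 - 1 = 1
By day 1: 2^2 - 1 = 3
By day 2: 2^3 - 1 = 7
By day 3: 2^4 - 1 = 15
By day 4: 2^5 - 1 = 31
By day 5: 2^6 - 1 = 63
By day 6: 2^7 - 1 = 127
By day 7: 2^8 - 1 = 255
By day 8: 2^9 - 1 = 511
By day 9: 2^10 - 1 = 1023
By day 9: 1023 surreal numbers.

1023


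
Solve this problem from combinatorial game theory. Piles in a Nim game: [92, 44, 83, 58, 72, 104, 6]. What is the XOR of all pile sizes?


We need the XOR (exclusive or) of all pile sizes.
After XOR-ing pile 1 (size 92): 0 XOR 92 = 92
After XOR-ing pile 2 (size 44): 92 XOR 44 = 112
After XOR-ing pile 3 (size 83): 112 XOR 83 = 35
After XOR-ing pile 4 (size 58): 35 XOR 58 = 25
After XOR-ing pile 5 (size 72): 25 XOR 72 = 81
After XOR-ing pile 6 (size 104): 81 XOR 104 = 57
After XOR-ing pile 7 (size 6): 57 XOR 6 = 63
The Nim-value of this position is 63.

63


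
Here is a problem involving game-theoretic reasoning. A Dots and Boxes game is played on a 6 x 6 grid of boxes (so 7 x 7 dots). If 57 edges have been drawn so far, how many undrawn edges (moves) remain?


Grid: 6 x 6 boxes, i.e. 7 rows and 7 columns of dots.
Horizontal edges: (rows + 1) * cols = 7 * 6 = 42
Vertical edges: rows * (cols + 1) = 6 * 7 = 42
Total edges: 42 + 42 = 84
Edges drawn: 57
Remaining: 84 - 57 = 27

27


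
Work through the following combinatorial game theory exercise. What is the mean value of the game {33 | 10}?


Game = {33 | 10}, a switch {a | b} with numbers a > b.
Its thermograph has left wall a - t and right wall b + t, which meet at t = (a - b)/2, where both equal (a + b)/2. So the mast (mean value) is at (a + b)/2.
Mean = (33 + (10))/2 = 43/2 = 43/2

43/2


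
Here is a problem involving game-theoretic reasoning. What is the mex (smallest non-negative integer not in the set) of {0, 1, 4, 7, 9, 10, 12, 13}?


Set = {0, 1, 4, 7, 9, 10, 12, 13}
0 is in the set.
1 is in the set.
2 is NOT in the set. This is the mex.
mex = 2

2


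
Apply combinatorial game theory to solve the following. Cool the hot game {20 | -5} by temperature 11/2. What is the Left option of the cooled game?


Original game: {20 | -5} (a switch {a | b} with a > b).
Cooling by t (for t below the temperature (a - b)/2 = 25/2) taxes each move by t: {a | b} cooled by t is {a - t | b + t}.
Cooling amount: t = 11/2
Cooled Left option: 20 - 11/2 = 29/2
Cooled Right option: -5 + 11/2 = 1/2
Cooled game: {29/2 | 1/2}
Left option = 29/2

29/2


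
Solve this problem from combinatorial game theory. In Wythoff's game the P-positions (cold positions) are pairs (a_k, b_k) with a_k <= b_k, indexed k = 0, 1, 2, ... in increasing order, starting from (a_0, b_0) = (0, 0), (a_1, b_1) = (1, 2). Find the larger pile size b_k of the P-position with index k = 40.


By Wythoff's theorem, a_k = floor(k * phi) and b_k = floor(k * phi^2) = a_k + k, where phi = (1 + sqrt(5))/2 is the golden ratio.
phi = (1 + sqrt(5))/2 = 1.618034
phi^2 = phi + 1 = 2.618034
k = 40
k * phi^2 = 40 * 2.618034 = 104.721360
b_40 = floor(k * phi^2) = 104 (check: a_40 + k = 64 + 40 = 104)

104


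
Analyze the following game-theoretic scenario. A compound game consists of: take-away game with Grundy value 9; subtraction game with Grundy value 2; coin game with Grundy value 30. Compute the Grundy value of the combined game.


By the Sprague-Grundy theorem, the Grundy value of a sum of games is the XOR of individual Grundy values.
take-away game: Grundy value = 9. Running XOR: 0 XOR 9 = 9
subtraction game: Grundy value = 2. Running XOR: 9 XOR 2 = 11
coin game: Grundy value = 30. Running XOR: 11 XOR 30 = 21
The combined Grundy value is 21.

21


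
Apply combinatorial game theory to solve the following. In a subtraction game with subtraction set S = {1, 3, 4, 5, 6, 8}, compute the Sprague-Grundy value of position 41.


The subtraction set is S = {1, 3, 4, 5, 6, 8}.
G(k) = mex{ G(k - s) : s in S, s <= k }. We compute iteratively: G(0) = 0.
G(1) = mex({0}) = 1
G(2) = mex({1}) = 0
G(3) = mex({0}) = 1
G(4) = mex({0, 1}) = 2
G(5) = mex({0, 1, 2}) = 3
G(6) = mex({0, 1, 3}) = 2
G(7) = mex({0, 1, 2}) = 3
G(8) = mex({0, 1, 2, 3}) = 4
G(9) = mex({1, 2, 3, 4}) = 0
G(10) = mex({0, 2, 3}) = 1
G(11) = mex({1, 2, 3, 4}) = 0
G(12) = mex({0, 2, 3, 4}) = 1
G(13) = mex({0, 1, 3, 4}) = 2
G(14) = mex({0, 1, 2, 4}) = 3
G(15) = mex({0, 1, 3}) = 2
G(16) = mex({0, 1, 2, 4}) = 3
Observe that G(9)..G(16) = 0, 1, 0, 1, 2, 3, 2, 3 repeats G(0)..G(7) = 0, 1, 0, 1, 2, 3, 2, 3.
For k >= max(S) = 8, G(k) is determined by the previous 8 values G(k-8)..G(k-1); a window of 8 consecutive values has recurred shifted by 9, so by induction G(k + 9) = G(k) for all k >= 0: the sequence is periodic from the start with period 9.
One period: G(0..8) = 0, 1, 0, 1, 2, 3, 2, 3, 4.
41 mod 9 = 5, so G(41) = G(5) = 3.

3


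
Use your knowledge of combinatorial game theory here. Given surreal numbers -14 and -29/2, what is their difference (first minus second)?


x = -14, y = -29/2
Converting to common denominator: 2
x = -28/2, y = -29/2
x - y = -14 - -29/2 = 1/2

1/2


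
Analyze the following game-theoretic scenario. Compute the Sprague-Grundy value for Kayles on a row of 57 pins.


Kayles: a move removes 1 or 2 adjacent pins from a contiguous row.
Removing pins from a row of k leaves two independent rows (a, b) with a + b = k - 1 (one pin) or a + b = k - 2 (two pins); an end removal gives a = 0.
By Sprague-Grundy, G(k) = mex{ G(a) XOR G(b) } over all these splits. G(0) = 0.
G(1): splits (0,0):0^0=0 -> mex({0}) = 1
G(2): splits (0,1):0^1=1 (0,0):0^0=0 -> mex({0, 1}) = 2
G(3): splits (0,2):0^2=2 (1,1):1^1=0 (0,1):0^1=1 -> mex({0, 1, 2}) = 3
G(4): splits (0,3):0^3=3 (1,2):1^2=3 (0,2):0^2=2 (1,1):1^1=0 -> mex({0, 2, 3}) = 1
G(5): splits (0,4):0^1=1 (1,3):1^3=2 (2,2):2^2=0 (0,3):0^3=3 (1,2):1^2=3 -> mex({0, 1, 2, 3}) = 4
G(6) = mex({0, 1, 2, 4}) = 3
G(7) = mex({0, 1, 3, 4, 5}) = 2
G(8) = mex({0, 2, 3, 5, 6}) = 1
G(9) = mex({0, 1, 2, 3, 6, 7}) = 4
G(10) = mex({0, 1, 3, 4, 5, 7}) = 2
G(11) = mex({0, 1, 2, 3, 4, 5}) = 6
G(12) = mex({0, 1, 2, 3, 5, 6, 7}) = 4
G(13) = mex({0, 2, 3, 4, 6, 7}) = 1
G(14) = mex({0, 1, 4, 5, 6, 7}) = 2
G(15) = mex({0, 1, 2, 3, 4, 5, 6}) = 7
G(16) = mex({0, 2, 3, 5, 6, 7}) = 1
G(17) = mex({0, 1, 2, 3, 5, 6, 7}) = 4
G(18) = mex({0, 1, 2, 4, 5, 6}) = 3
G(19) = mex({0, 1, 3, 4, 5, 7}) = 2
G(20) = mex({0, 2, 3, 4, 5, 6, 7}) = 1
G(21) = mex({0, 1, 2, 3, 5, 6, 7}) = 4
G(22) = mex({0, 1, 2, 3, 4, 5, 7}) = 6
G(23) = mex({0, 1, 2, 3, 4, 5, 6}) = 7
G(24) = mex({0, 1, 2, 3, 5, 6, 7}) = 4
G(25) = mex({0, 2, 3, 4, 6, 7}) = 1
G(26) = mex({0, 1, 3, 4, 5, 6, 7}) = 2
G(27) = mex({0, 1, 2, 3, 4, 5, 6, 7}) = 8
G(28) = mex({0, 1, 2, 3, 4, 6, 7, 8}) = 5
G(29) = mex({0, 1, 2, 3, 5, 6, 7, 8, 9}) = 4
G(30) = mex({0, 1, 2, 3, 4, 5, 6, 9, 10}) = 7
G(31) = mex({0, 1, 3, 4, 5, 7, 10, 11}) = 2
G(32) = mex({0, 2, 3, 4, 5, 6, 7, 9, 11}) = 1
G(33) = mex({0, 1, 2, 3, 4, 5, 6, 7, 9, 12}) = 8
G(34) = mex({0, 1, 2, 3, 4, 5, 7, 8, 11, 12}) = 6
G(35) = mex({0, 1, 2, 3, 4, 5, 6, 8, 9, 10, 11}) = 7
G(36) = mex({0, 1, 2, 3, 5, 6, 7, 9, 10}) = 4
G(37) = mex({0, 2, 3, 4, 6, 7, 9, 10, 11, 12}) = 1
G(38) = mex({0, 1, 3, 4, 5, 6, 7, 9, 10, 11, 12}) = 2
G(39) = mex({0, 1, 2, 4, 5, 6, 7, 9, 10, 12, 14}) = 3
G(40) = mex({0, 2, 3, 4, 6, 7, 11, 12, 14}) = 1
G(41) = mex({0, 1, 2, 3, 5, 6, 7, 9, 10, 11, 12}) = 4
G(42) = mex({0, 1, 2, 3, 4, 5, 6, 9, 10}) = 7
G(43) = mex({0, 1, 3, 4, 5, 7, 9, 10, 12, 15}) = 2
G(44) = mex({0, 2, 3, 4, 5, 6, 7, 9, 10, 12, 15}) = 1
G(45) = mex({0, 1, 2, 3, 4, 5, 6, 7, 9, 10, 12, 14}) = 8
G(46) = mex({0, 1, 3, 4, 5, 7, 8, 11, 12, 14}) = 2
G(47) = mex({0, 1, 2, 3, 4, 5, 6, 8, 9, 10, 11, 12}) = 7
G(48) = mex({0, 1, 2, 3, 5, 6, 7, 9, 10}) = 4
G(49) = mex({0, 2, 3, 4, 6, 7, 9, 10, 11, 12, 15}) = 1
G(50) = mex({0, 1, 4, 5, 6, 7, 9, 11, 12, 14, 15}) = 2
G(51) = mex({0, 1, 2, 3, 4, 5, 6, 7, 9, 12, 14, 15}) = 8
G(52) = mex({0, 2, 3, 4, 5, 6, 7, 8, 11, 12, 15}) = 1
G(53) = mex({0, 1, 2, 3, 5, 6, 7, 8, 9, 10, 11, 12}) = 4
G(54) = mex({0, 1, 2, 3, 4, 5, 6, 9, 10}) = 7
G(55) = mex({0, 1, 3, 4, 5, 7, 9, 10, 11, 12}) = 2
G(56) = mex({0, 2, 3, 4, 5, 6, 7, 9, 10, 11, 12, 13, 14}) = 1
G(57) = mex({0, 1, 2, 3, 5, 6, 7, 9, 10, 12, 13, 14, 15}) = 4
Therefore G(57) = 4.

4


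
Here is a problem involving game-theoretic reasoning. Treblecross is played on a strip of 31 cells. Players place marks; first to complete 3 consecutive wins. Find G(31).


Treblecross: place X on empty cells; 3-in-a-row wins.
Playing within two cells of an existing X lets the opponent win at once, so sensible play treats the cells i-2..i+2 around each X as dead. The player left with no safe cell loses, so this is a normal-play take-away game on strips of safe cells.
Placing X at cell i (0-indexed) of a strip of k safe cells leaves independent strips of sizes max(0, i-2) and max(0, k-i-3). Hence G(k) = mex{ G(max(0,i-2)) XOR G(max(0,k-i-3)) : 0 <= i < k }, with G(0) = 0.
G(1): splits (0,0):0^0=0 -> mex({0}) = 1
G(2): splits (0,0):0^0=0 -> mex({0}) = 1
G(3): splits (0,0):0^0=0 -> mex({0}) = 1
G(4): splits (0,1):0^1=1 (0,0):0^0=0 -> mex({0, 1}) = 2
G(5): splits (0,2):0^1=1 (0,1):0^1=1 (0,0):0^0=0 -> mex({0, 1}) = 2
G(6) = mex({1}) = 0
G(7) = mex({0, 1, 2}) = 3
G(8) = mex({0, 1, 2}) = 3
G(9) = mex({0, 2}) = 1
G(10) = mex({0, 2, 3}) = 1
G(11) = mex({0, 3}) = 1
G(12) = mex({1, 3}) = 0
G(13) = mex({0, 1, 2, 3}) = 4
G(14) = mex({0, 1, 2}) = 3
G(15) = mex({0, 1, 2}) = 3
G(16) = mex({0, 1, 2, 4}) = 3
G(17) = mex({0, 1, 3, 4}) = 2
G(18) = mex({0, 1, 3, 4}) = 2
G(19) = mex({0, 1, 3, 5}) = 2
G(20) = mex({0, 1, 2, 3, 5}) = 4
G(21) = mex({0, 1, 2, 3, 5}) = 4
G(22) = mex({1, 2, 6}) = 0
G(23) = mex({0, 1, 2, 3, 4, 6}) = 5
G(24) = mex({0, 1, 2, 3, 4}) = 5
G(25) = mex({0, 1, 3, 4, 7}) = 2
G(26) = mex({0, 1, 3, 4, 5, 7}) = 2
G(27) = mex({0, 1, 3, 5}) = 2
G(28) = mex({0, 1, 2, 5}) = 3
G(29) = mex({0, 1, 2, 4, 5, 6}) = 3
G(30) = mex({1, 2, 4, 6}) = 0
G(31) = mex({0, 1, 2, 3, 4, 6}) = 5
Therefore G(31) = 5.

5


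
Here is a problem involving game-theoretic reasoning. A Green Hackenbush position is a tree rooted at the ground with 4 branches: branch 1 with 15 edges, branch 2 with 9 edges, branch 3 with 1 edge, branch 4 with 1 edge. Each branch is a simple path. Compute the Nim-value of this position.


The tree has 4 branches from the ground vertex.
In Green Hackenbush, the Nim-value of a simple path of length k is k.
Branch 1: length 15, Nim-value = 15
Branch 2: length 9, Nim-value = 9
Branch 3: length 1, Nim-value = 1
Branch 4: length 1, Nim-value = 1
Total Nim-value = XOR of all branch values:
0 XOR 15 = 15
15 XOR 9 = 6
6 XOR 1 = 7
7 XOR 1 = 6
Nim-value of the tree = 6

6


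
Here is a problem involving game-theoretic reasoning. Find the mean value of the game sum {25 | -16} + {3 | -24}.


G1 = {25 | -16}, G2 = {3 | -24}
Each is a switch {a | b} with numbers a > b; its mean value is (a + b)/2, and mean value is additive over game sums: m(G1 + G2) = m(G1) + m(G2).
Mean of G1 = (25 + (-16))/2 = 9/2 = 9/2
Mean of G2 = (3 + (-24))/2 = -21/2 = -21/2
Mean of G1 + G2 = 9/2 + -21/2 = -6

-6


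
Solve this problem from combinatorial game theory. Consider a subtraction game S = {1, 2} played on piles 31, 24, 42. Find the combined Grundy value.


Subtraction set: {1, 2}
For this subtraction set, G(n) = n mod 3 (period = max + 1 = 3).
Pile 1 (size 31): G(31) = 31 mod 3 = 1
Pile 2 (size 24): G(24) = 24 mod 3 = 0
Pile 3 (size 42): G(42) = 42 mod 3 = 0
Total Grundy value = XOR of all: 1 XOR 0 XOR 0 = 1

1


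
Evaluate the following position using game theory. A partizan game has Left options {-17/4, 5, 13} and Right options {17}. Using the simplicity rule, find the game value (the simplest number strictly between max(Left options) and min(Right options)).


Left options: {-17/4, 5, 13}, max = 13
Right options: {17}, min = 17
All options are numbers and max(Left) < min(Right), so by the simplicity theorem the value is the simplest (earliest-born) number strictly between 13 and 17.
Integers 14 through 16 all lie strictly between 13 and 17.
Among integers, the simplest (lowest birthday = smallest |n|; 0 is born on day 0, +-n on day n) is 14.
No non-integer in the interval can be simpler: if x is a non-integer in the interval, then floor(x) or ceil(x) also lies in the interval (the interval contains an integer), and both are proper prefixes of x's sign expansion, i.e. born earlier. So the game value is 14.
Game value = 14

14


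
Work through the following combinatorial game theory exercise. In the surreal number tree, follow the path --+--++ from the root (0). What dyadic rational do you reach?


Sign expansion: --+--++
Rule: track bounds (lo, hi), initially (-inf, +inf). On '+', the current value becomes lo and we move to the simplest number in (value, hi): value + 1 if hi = +inf, otherwise the midpoint (value + hi)/2. On '-', the current value becomes hi and we move to value - 1 if lo = -inf, otherwise the midpoint (lo + value)/2.
Start at 0.
Step 1: sign = -, move left. Bounds: (-inf, 0). Value = -1
Step 2: sign = -, move left. Bounds: (-inf, -1). Value = -2
Step 3: sign = +, move right. Bounds: (-2, -1). Value = -3/2
Step 4: sign = -, move left. Bounds: (-2, -3/2). Value = -7/4
Step 5: sign = -, move left. Bounds: (-2, -7/4). Value = -15/8
Step 6: sign = +, move right. Bounds: (-15/8, -7/4). Value = -29/16
Step 7: sign = +, move right. Bounds: (-29/16, -7/4). Value = -57/32
The surreal number with sign expansion --+--++ is -57/32.

-57/32


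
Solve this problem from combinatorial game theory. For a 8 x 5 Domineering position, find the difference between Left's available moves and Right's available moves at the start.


Board is 8 x 5 (rows x cols).
Left (vertical) placements: (rows-1) * cols = 7 * 5 = 35
Right (horizontal) placements: rows * (cols-1) = 8 * 4 = 32
Advantage = Left - Right = 35 - 32 = 3

3


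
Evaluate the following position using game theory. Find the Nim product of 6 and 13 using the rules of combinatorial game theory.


Nim multiplication is bilinear over XOR: (u XOR v) * w = (u*w) XOR (v*w).
So we split each operand into its bit components and XOR the pairwise Nim products.
6 = 2 + 4 (as XOR of powers of 2).
13 = 1 + 4 + 8 (as XOR of powers of 2).
Using the standard Nim-product table on single bits:
  2*2 = 3,   2*4 = 8,   2*8 = 12,
  4*4 = 6,   4*8 = 11,  8*8 = 13,
and  1*x = x (identity), k*l = l*k (commutative).
Pairwise Nim products:
  2 * 1 = 2
  2 * 4 = 8
  2 * 8 = 12
  4 * 1 = 4
  4 * 4 = 6
  4 * 8 = 11
XOR them: 2 XOR 8 XOR 12 XOR 4 XOR 6 XOR 11 = 15.
Result: 6 * 13 = 15 (in Nim).

15


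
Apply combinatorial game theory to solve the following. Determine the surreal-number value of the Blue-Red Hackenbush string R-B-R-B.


Edges (from ground): R-B-R-B
By Berlekamp's sign-expansion rule, a Blue-Red Hackenbush stalk has the value of the surreal number whose sign sequence is the edge sequence with B -> + and R -> -.
Sign sequence: -+-+
Trace the sign expansion in the surreal number tree, starting from 0:
Edge 1: R (sign -) -> bounds (-inf, 0), value = -1
Edge 2: B (sign +) -> bounds (-1, 0), value = -1/2
Edge 3: R (sign -) -> bounds (-1, -1/2), value = -3/4
Edge 4: B (sign +) -> bounds (-3/4, -1/2), value = -5/8
Game value = -5/8

-5/8


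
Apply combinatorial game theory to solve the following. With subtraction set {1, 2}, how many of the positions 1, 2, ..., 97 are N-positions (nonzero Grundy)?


Subtraction set S = {1, 2}, so G(n) = n mod 3.
G(n) = 0 when n is a multiple of 3.
Multiples of 3 in [1, 97]: 32
N-positions (nonzero Grundy) = 97 - 32 = 65

65


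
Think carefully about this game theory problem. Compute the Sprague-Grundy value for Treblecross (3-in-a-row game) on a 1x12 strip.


Treblecross: place X on empty cells; 3-in-a-row wins.
Playing within two cells of an existing X lets the opponent win at once, so sensible play treats the cells i-2..i+2 around each X as dead. The player left with no safe cell loses, so this is a normal-play take-away game on strips of safe cells.
Placing X at cell i (0-indexed) of a strip of k safe cells leaves independent strips of sizes max(0, i-2) and max(0, k-i-3). Hence G(k) = mex{ G(max(0,i-2)) XOR G(max(0,k-i-3)) : 0 <= i < k }, with G(0) = 0.
G(1): splits (0,0):0^0=0 -> mex({0}) = 1
G(2): splits (0,0):0^0=0 -> mex({0}) = 1
G(3): splits (0,0):0^0=0 -> mex({0}) = 1
G(4): splits (0,1):0^1=1 (0,0):0^0=0 -> mex({0, 1}) = 2
G(5): splits (0,2):0^1=1 (0,1):0^1=1 (0,0):0^0=0 -> mex({0, 1}) = 2
G(6) = mex({1}) = 0
G(7) = mex({0, 1, 2}) = 3
G(8) = mex({0, 1, 2}) = 3
G(9) = mex({0, 2}) = 1
G(10) = mex({0, 2, 3}) = 1
G(11) = mex({0, 3}) = 1
G(12) = mex({1, 3}) = 0
Therefore G(12) = 0.

0


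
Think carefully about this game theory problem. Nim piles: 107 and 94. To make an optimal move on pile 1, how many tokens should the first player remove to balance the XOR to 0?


Piles: 107 and 94
Current XOR: 107 XOR 94 = 53 (non-zero, so this is an N-position).
To make the XOR zero, we need to find a move that balances the piles.
For pile 1 (size 107): target = 107 XOR 53 = 94
We reduce pile 1 from 107 to 94.
Tokens removed: 107 - 94 = 13
Verification: 94 XOR 94 = 0

13


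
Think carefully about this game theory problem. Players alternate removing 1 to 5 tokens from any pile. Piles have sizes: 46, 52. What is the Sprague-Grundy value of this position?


Subtraction set: {1, 2, 3, 4, 5}
For this subtraction set, G(n) = n mod 6 (period = max + 1 = 6).
Pile 1 (size 46): G(46) = 46 mod 6 = 4
Pile 2 (size 52): G(52) = 52 mod 6 = 4
Total Grundy value = XOR of all: 4 XOR 4 = 0

0


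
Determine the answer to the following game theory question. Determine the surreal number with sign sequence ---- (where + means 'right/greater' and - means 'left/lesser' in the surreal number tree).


Sign expansion: ----
Rule: track bounds (lo, hi), initially (-inf, +inf). On '+', the current value becomes lo and we move to the simplest number in (value, hi): value + 1 if hi = +inf, otherwise the midpoint (value + hi)/2. On '-', the current value becomes hi and we move to value - 1 if lo = -inf, otherwise the midpoint (lo + value)/2.
Start at 0.
Step 1: sign = -, move left. Bounds: (-inf, 0). Value = -1
Step 2: sign = -, move left. Bounds: (-inf, -1). Value = -2
Step 3: sign = -, move left. Bounds: (-inf, -2). Value = -3
Step 4: sign = -, move left. Bounds: (-inf, -3). Value = -4
The surreal number with sign expansion ---- is -4.

-4


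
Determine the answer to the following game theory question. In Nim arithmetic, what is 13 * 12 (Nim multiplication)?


Nim multiplication is bilinear over XOR: (u XOR v) * w = (u*w) XOR (v*w).
So we split each operand into its bit components and XOR the pairwise Nim products.
13 = 1 + 4 + 8 (as XOR of powers of 2).
12 = 4 + 8 (as XOR of powers of 2).
Using the standard Nim-product table on single bits:
  2*2 = 3,   2*4 = 8,   2*8 = 12,
  4*4 = 6,   4*8 = 11,  8*8 = 13,
and  1*x = x (identity), k*l = l*k (commutative).
Pairwise Nim products:
  1 * 4 = 4
  1 * 8 = 8
  4 * 4 = 6
  4 * 8 = 11
  8 * 4 = 11
  8 * 8 = 13
XOR them: 4 XOR 8 XOR 6 XOR 11 XOR 11 XOR 13 = 7.
Result: 13 * 12 = 7 (in Nim).

7


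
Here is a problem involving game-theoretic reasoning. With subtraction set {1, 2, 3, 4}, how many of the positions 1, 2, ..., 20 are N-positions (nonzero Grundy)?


Subtraction set S = {1, 2, 3, 4}, so G(n) = n mod 5.
G(n) = 0 when n is a multiple of 5.
Multiples of 5 in [1, 20]: 4
N-positions (nonzero Grundy) = 20 - 4 = 16

16


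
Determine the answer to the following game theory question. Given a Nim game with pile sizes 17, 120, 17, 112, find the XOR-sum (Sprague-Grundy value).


We need the XOR (exclusive or) of all pile sizes.
After XOR-ing pile 1 (size 17): 0 XOR 17 = 17
After XOR-ing pile 2 (size 120): 17 XOR 120 = 105
After XOR-ing pile 3 (size 17): 105 XOR 17 = 120
After XOR-ing pile 4 (size 112): 120 XOR 112 = 8
The Nim-value of this position is 8.

8


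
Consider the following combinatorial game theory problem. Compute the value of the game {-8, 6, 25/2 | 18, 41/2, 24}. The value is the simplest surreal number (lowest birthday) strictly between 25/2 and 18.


Left options: {-8, 6, 25/2}, max = 25/2
Right options: {18, 41/2, 24}, min = 18
All options are numbers and max(Left) < min(Right), so by the simplicity theorem the value is the simplest (earliest-born) number strictly between 25/2 and 18.
Integers 13 through 17 all lie strictly between 25/2 and 18.
Among integers, the simplest (lowest birthday = smallest |n|; 0 is born on day 0, +-n on day n) is 13.
No non-integer in the interval can be simpler: if x is a non-integer in the interval, then floor(x) or ceil(x) also lies in the interval (the interval contains an integer), and both are proper prefixes of x's sign expansion, i.e. born earlier. So the game value is 13.
Game value = 13

13


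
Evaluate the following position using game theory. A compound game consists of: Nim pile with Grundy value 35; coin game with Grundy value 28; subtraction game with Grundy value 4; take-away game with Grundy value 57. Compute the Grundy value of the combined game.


By the Sprague-Grundy theorem, the Grundy value of a sum of games is the XOR of individual Grundy values.
Nim pile: Grundy value = 35. Running XOR: 0 XOR 35 = 35
coin game: Grundy value = 28. Running XOR: 35 XOR 28 = 63
subtraction game: Grundy value = 4. Running XOR: 63 XOR 4 = 59
take-away game: Grundy value = 57. Running XOR: 59 XOR 57 = 2
The combined Grundy value is 2.

2


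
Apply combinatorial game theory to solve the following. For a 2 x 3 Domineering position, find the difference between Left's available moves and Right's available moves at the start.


Board is 2 x 3 (rows x cols).
Left (vertical) placements: (rows-1) * cols = 1 * 3 = 3
Right (horizontal) placements: rows * (cols-1) = 2 * 2 = 4
Advantage = Left - Right = 3 - 4 = -1

-1


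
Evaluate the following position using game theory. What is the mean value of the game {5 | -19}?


Game = {5 | -19}, a switch {a | b} with numbers a > b.
Its thermograph has left wall a - t and right wall b + t, which meet at t = (a - b)/2, where both equal (a + b)/2. So the mast (mean value) is at (a + b)/2.
Mean = (5 + (-19))/2 = -14/2 = -7

-7


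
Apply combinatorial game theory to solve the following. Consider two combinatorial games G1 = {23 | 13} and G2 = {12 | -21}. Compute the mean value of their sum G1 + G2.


G1 = {23 | 13}, G2 = {12 | -21}
Each is a switch {a | b} with numbers a > b; its mean value is (a + b)/2, and mean value is additive over game sums: m(G1 + G2) = m(G1) + m(G2).
Mean of G1 = (23 + (13))/2 = 36/2 = 18
Mean of G2 = (12 + (-21))/2 = -9/2 = -9/2
Mean of G1 + G2 = 18 + -9/2 = 27/2

27/2


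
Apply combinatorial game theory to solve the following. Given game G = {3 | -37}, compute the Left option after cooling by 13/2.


Original game: {3 | -37} (a switch {a | b} with a > b).
Cooling by t (for t below the temperature (a - b)/2 = 20) taxes each move by t: {a | b} cooled by t is {a - t | b + t}.
Cooling amount: t = 13/2
Cooled Left option: 3 - 13/2 = -7/2
Cooled Right option: -37 + 13/2 = -61/2
Cooled game: {-7/2 | -61/2}
Left option = -7/2

-7/2


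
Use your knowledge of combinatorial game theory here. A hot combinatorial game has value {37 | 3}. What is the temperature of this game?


The game is {37 | 3}, a switch {a | b} with numbers a > b.
Cooling {a | b} by t gives {a - t | b + t}, which stops being hot when a - t = b + t, i.e. at t = (a - b)/2. So the temperature of a switch is (a - b)/2.
Temperature = (Left option - Right option) / 2
= (37 - (3)) / 2
= 34 / 2
= 17

17


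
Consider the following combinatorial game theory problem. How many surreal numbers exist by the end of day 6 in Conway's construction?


Day 0: {|} = 0 is born. Count = 1.
Day n: the number of surreal numbers born by day n is 2^(n+1) - 1.
By day 0: 2^1 - 1 = 1
By day 1: 2^2 - 1 = 3
By day 2: 2^3 - 1 = 7
By day 3: 2^4 - 1 = 15
By day 4: 2^5 - 1 = 31
By day 5: 2^6 - 1 = 63
By day 6: 2^7 - 1 = 127
By day 6: 127 surreal numbers.

127


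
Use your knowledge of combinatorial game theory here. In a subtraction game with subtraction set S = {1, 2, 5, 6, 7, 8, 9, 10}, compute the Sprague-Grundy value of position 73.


The subtraction set is S = {1, 2, 5, 6, 7, 8, 9, 10}.
G(k) = mex{ G(k - s) : s in S, s <= k }. We compute iteratively: G(0) = 0.
G(1) = mex({0}) = 1
G(2) = mex({0, 1}) = 2
G(3) = mex({1, 2}) = 0
G(4) = mex({0, 2}) = 1
G(5) = mex({0, 1}) = 2
G(6) = mex({0, 1, 2}) = 3
G(7) = mex({0, 1, 2, 3}) = 4
G(8) = mex({0, 1, 2, 3, 4}) = 5
G(9) = mex({0, 1, 2, 4, 5}) = 3
G(10) = mex({0, 1, 2, 3, 5}) = 4
G(11) = mex({0, 1, 2, 3, 4}) = 5
G(12) = mex({0, 1, 2, 3, 4, 5}) = 6
G(13) = mex({0, 1, 2, 3, 4, 5, 6}) = 7
G(14) = mex({1, 2, 3, 4, 5, 6, 7}) = 0
G(15) = mex({0, 2, 3, 4, 5, 7}) = 1
G(16) = mex({0, 1, 3, 4, 5}) = 2
G(17) = mex({1, 2, 3, 4, 5, 6}) = 0
G(18) = mex({0, 2, 3, 4, 5, 6, 7}) = 1
G(19) = mex({0, 1, 3, 4, 5, 6, 7}) = 2
G(20) = mex({0, 1, 2, 4, 5, 6, 7}) = 3
G(21) = mex({0, 1, 2, 3, 5, 6, 7}) = 4
G(22) = mex({0, 1, 2, 3, 4, 6, 7}) = 5
G(23) = mex({0, 1, 2, 4, 5, 7}) = 3
Observe that G(14)..G(23) = 0, 1, 2, 0, 1, 2, 3, 4, 5, 3 repeats G(0)..G(9) = 0, 1, 2, 0, 1, 2, 3, 4, 5, 3.
For k >= max(S) = 10, G(k) is determined by the previous 10 values G(k-10)..G(k-1); a window of 10 consecutive values has recurred shifted by 14, so by induction G(k + 14) = G(k) for all k >= 0: the sequence is periodic from the start with period 14.
One period: G(0..13) = 0, 1, 2, 0, 1, 2, 3, 4, 5, 3, 4, 5, 6, 7.
73 mod 14 = 3, so G(73) = G(3) = 0.

0


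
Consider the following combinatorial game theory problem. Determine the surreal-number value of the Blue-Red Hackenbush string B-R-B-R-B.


Edges (from ground): B-R-B-R-B
By Berlekamp's sign-expansion rule, a Blue-Red Hackenbush stalk has the value of the surreal number whose sign sequence is the edge sequence with B -> + and R -> -.
Sign sequence: +-+-+
Trace the sign expansion in the surreal number tree, starting from 0:
Edge 1: B (sign +) -> bounds (0, +inf), value = 1
Edge 2: R (sign -) -> bounds (0, 1), value = 1/2
Edge 3: B (sign +) -> bounds (1/2, 1), value = 3/4
Edge 4: R (sign -) -> bounds (1/2, 3/4), value = 5/8
Edge 5: B (sign +) -> bounds (5/8, 3/4), value = 11/16
Game value = 11/16

11/16


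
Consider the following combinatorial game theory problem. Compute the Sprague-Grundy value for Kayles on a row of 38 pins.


Kayles: a move removes 1 or 2 adjacent pins from a contiguous row.
Removing pins from a row of k leaves two independent rows (a, b) with a + b = k - 1 (one pin) or a + b = k - 2 (two pins); an end removal gives a = 0.
By Sprague-Grundy, G(k) = mex{ G(a) XOR G(b) } over all these splits. G(0) = 0.
G(1): splits (0,0):0^0=0 -> mex({0}) = 1
G(2): splits (0,1):0^1=1 (0,0):0^0=0 -> mex({0, 1}) = 2
G(3): splits (0,2):0^2=2 (1,1):1^1=0 (0,1):0^1=1 -> mex({0, 1, 2}) = 3
G(4): splits (0,3):0^3=3 (1,2):1^2=3 (0,2):0^2=2 (1,1):1^1=0 -> mex({0, 2, 3}) = 1
G(5): splits (0,4):0^1=1 (1,3):1^3=2 (2,2):2^2=0 (0,3):0^3=3 (1,2):1^2=3 -> mex({0, 1, 2, 3}) = 4
G(6) = mex({0, 1, 2, 4}) = 3
G(7) = mex({0, 1, 3, 4, 5}) = 2
G(8) = mex({0, 2, 3, 5, 6}) = 1
G(9) = mex({0, 1, 2, 3, 6, 7}) = 4
G(10) = mex({0, 1, 3, 4, 5, 7}) = 2
G(11) = mex({0, 1, 2, 3, 4, 5}) = 6
G(12) = mex({0, 1, 2, 3, 5, 6, 7}) = 4
G(13) = mex({0, 2, 3, 4, 6, 7}) = 1
G(14) = mex({0, 1, 4, 5, 6, 7}) = 2
G(15) = mex({0, 1, 2, 3, 4, 5, 6}) = 7
G(16) = mex({0, 2, 3, 5, 6, 7}) = 1
G(17) = mex({0, 1, 2, 3, 5, 6, 7}) = 4
G(18) = mex({0, 1, 2, 4, 5, 6}) = 3
G(19) = mex({0, 1, 3, 4, 5, 7}) = 2
G(20) = mex({0, 2, 3, 4, 5, 6, 7}) = 1
G(21) = mex({0, 1, 2, 3, 5, 6, 7}) = 4
G(22) = mex({0, 1, 2, 3, 4, 5, 7}) = 6
G(23) = mex({0, 1, 2, 3, 4, 5, 6}) = 7
G(24) = mex({0, 1, 2, 3, 5, 6, 7}) = 4
G(25) = mex({0, 2, 3, 4, 6, 7}) = 1
G(26) = mex({0, 1, 3, 4, 5, 6, 7}) = 2
G(27) = mex({0, 1, 2, 3, 4, 5, 6, 7}) = 8
G(28) = mex({0, 1, 2, 3, 4, 6, 7, 8}) = 5
G(29) = mex({0, 1, 2, 3, 5, 6, 7, 8, 9}) = 4
G(30) = mex({0, 1, 2, 3, 4, 5, 6, 9, 10}) = 7
G(31) = mex({0, 1, 3, 4, 5, 7, 10, 11}) = 2
G(32) = mex({0, 2, 3, 4, 5, 6, 7, 9, 11}) = 1
G(33) = mex({0, 1, 2, 3, 4, 5, 6, 7, 9, 12}) = 8
G(34) = mex({0, 1, 2, 3, 4, 5, 7, 8, 11, 12}) = 6
G(35) = mex({0, 1, 2, 3, 4, 5, 6, 8, 9, 10, 11}) = 7
G(36) = mex({0, 1, 2, 3, 5, 6, 7, 9, 10}) = 4
G(37) = mex({0, 2, 3, 4, 6, 7, 9, 10, 11, 12}) = 1
G(38) = mex({0, 1, 3, 4, 5, 6, 7, 9, 10, 11, 12}) = 2
Therefore G(38) = 2.

2


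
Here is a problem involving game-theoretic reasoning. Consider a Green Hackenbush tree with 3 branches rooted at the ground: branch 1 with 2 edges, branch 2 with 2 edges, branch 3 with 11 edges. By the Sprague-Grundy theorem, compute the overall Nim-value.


The tree has 3 branches from the ground vertex.
In Green Hackenbush, the Nim-value of a simple path of length k is k.
Branch 1: length 2, Nim-value = 2
Branch 2: length 2, Nim-value = 2
Branch 3: length 11, Nim-value = 11
Total Nim-value = XOR of all branch values:
0 XOR 2 = 2
2 XOR 2 = 0
0 XOR 11 = 11
Nim-value of the tree = 11

11


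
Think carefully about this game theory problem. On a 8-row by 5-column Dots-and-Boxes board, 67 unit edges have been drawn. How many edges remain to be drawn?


Grid: 8 x 5 boxes, i.e. 9 rows and 6 columns of dots.
Horizontal edges: (rows + 1) * cols = 9 * 5 = 45
Vertical edges: rows * (cols + 1) = 8 * 6 = 48
Total edges: 45 + 48 = 93
Edges drawn: 67
Remaining: 93 - 67 = 26

26


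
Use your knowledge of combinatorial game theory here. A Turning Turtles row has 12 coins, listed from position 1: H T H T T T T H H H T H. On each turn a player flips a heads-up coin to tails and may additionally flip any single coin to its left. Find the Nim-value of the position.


Coins: H T H T T T T H H H T H
Key fact: a single head at position k behaves exactly like a Nim heap of size k (turning it to T and optionally flipping a coin at j < k corresponds to moving the heap from k to j, or to 0), and heads combine as a disjunctive sum (two heads at the same place would cancel, matching j XOR j = 0). So the Nim-value is the XOR of the 1-indexed positions of the heads.
Face-up positions (1-indexed): [1, 3, 8, 9, 10, 12]
XOR 0 with 1: 0 XOR 1 = 1
XOR 1 with 3: 1 XOR 3 = 2
XOR 2 with 8: 2 XOR 8 = 10
XOR 10 with 9: 10 XOR 9 = 3
XOR 3 with 10: 3 XOR 10 = 9
XOR 9 with 12: 9 XOR 12 = 5
Nim-value = 5

5


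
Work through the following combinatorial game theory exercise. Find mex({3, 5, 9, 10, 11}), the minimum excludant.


Set = {3, 5, 9, 10, 11}
0 is NOT in the set. This is the mex.
mex = 0

0


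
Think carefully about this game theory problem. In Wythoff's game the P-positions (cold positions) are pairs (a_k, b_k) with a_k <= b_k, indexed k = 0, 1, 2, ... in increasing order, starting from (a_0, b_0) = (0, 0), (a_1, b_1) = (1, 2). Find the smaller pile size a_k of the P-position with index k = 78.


By Wythoff's theorem, a_k = floor(k * phi) and b_k = floor(k * phi^2) = a_k + k, where phi = (1 + sqrt(5))/2 is the golden ratio.
phi = (1 + sqrt(5))/2 = 1.618034
k = 78
k * phi = 78 * 1.618034 = 126.206651
a_78 = floor(k * phi) = 126

126


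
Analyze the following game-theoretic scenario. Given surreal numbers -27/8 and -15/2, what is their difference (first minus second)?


x = -27/8, y = -15/2
Converting to common denominator: 8
x = -27/8, y = -60/8
x - y = -27/8 - -15/2 = 33/8

33/8


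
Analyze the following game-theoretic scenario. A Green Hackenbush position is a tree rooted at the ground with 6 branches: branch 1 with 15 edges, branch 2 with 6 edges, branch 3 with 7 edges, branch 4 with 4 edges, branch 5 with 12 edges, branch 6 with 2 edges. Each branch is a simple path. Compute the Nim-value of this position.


The tree has 6 branches from the ground vertex.
In Green Hackenbush, the Nim-value of a simple path of length k is k.
Branch 1: length 15, Nim-value = 15
Branch 2: length 6, Nim-value = 6
Branch 3: length 7, Nim-value = 7
Branch 4: length 4, Nim-value = 4
Branch 5: length 12, Nim-value = 12
Branch 6: length 2, Nim-value = 2
Total Nim-value = XOR of all branch values:
0 XOR 15 = 15
15 XOR 6 = 9
9 XOR 7 = 14
14 XOR 4 = 10
10 XOR 12 = 6
6 XOR 2 = 4
Nim-value of the tree = 4

4


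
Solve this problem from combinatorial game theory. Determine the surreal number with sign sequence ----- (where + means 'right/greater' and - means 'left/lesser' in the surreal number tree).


Sign expansion: -----
Rule: track bounds (lo, hi), initially (-inf, +inf). On '+', the current value becomes lo and we move to the simplest number in (value, hi): value + 1 if hi = +inf, otherwise the midpoint (value + hi)/2. On '-', the current value becomes hi and we move to value - 1 if lo = -inf, otherwise the midpoint (lo + value)/2.
Start at 0.
Step 1: sign = -, move left. Bounds: (-inf, 0). Value = -1
Step 2: sign = -, move left. Bounds: (-inf, -1). Value = -2
Step 3: sign = -, move left. Bounds: (-inf, -2). Value = -3
Step 4: sign = -, move left. Bounds: (-inf, -3). Value = -4
Step 5: sign = -, move left. Bounds: (-inf, -4). Value = -5
The surreal number with sign expansion ----- is -5.

-5


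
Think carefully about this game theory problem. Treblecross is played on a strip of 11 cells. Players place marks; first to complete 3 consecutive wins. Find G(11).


Treblecross: place X on empty cells; 3-in-a-row wins.
Playing within two cells of an existing X lets the opponent win at once, so sensible play treats the cells i-2..i+2 around each X as dead. The player left with no safe cell loses, so this is a normal-play take-away game on strips of safe cells.
Placing X at cell i (0-indexed) of a strip of k safe cells leaves independent strips of sizes max(0, i-2) and max(0, k-i-3). Hence G(k) = mex{ G(max(0,i-2)) XOR G(max(0,k-i-3)) : 0 <= i < k }, with G(0) = 0.
G(1): splits (0,0):0^0=0 -> mex({0}) = 1
G(2): splits (0,0):0^0=0 -> mex({0}) = 1
G(3): splits (0,0):0^0=0 -> mex({0}) = 1
G(4): splits (0,1):0^1=1 (0,0):0^0=0 -> mex({0, 1}) = 2
G(5): splits (0,2):0^1=1 (0,1):0^1=1 (0,0):0^0=0 -> mex({0, 1}) = 2
G(6) = mex({1}) = 0
G(7) = mex({0, 1, 2}) = 3
G(8) = mex({0, 1, 2}) = 3
G(9) = mex({0, 2}) = 1
G(10) = mex({0, 2, 3}) = 1
G(11) = mex({0, 3}) = 1
Therefore G(11) = 1.

1
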